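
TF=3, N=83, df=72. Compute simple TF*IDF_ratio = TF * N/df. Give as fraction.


TF * (N/df)
= 3 * (83/72)
= 3 * 83/72
= 83/24

83/24


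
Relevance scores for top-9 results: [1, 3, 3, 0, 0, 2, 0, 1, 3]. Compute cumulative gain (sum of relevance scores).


Cumulative Gain = sum of relevance scores
Position 1: rel=1, running sum=1
Position 2: rel=3, running sum=4
Position 3: rel=3, running sum=7
Position 4: rel=0, running sum=7
Position 5: rel=0, running sum=7
Position 6: rel=2, running sum=9
Position 7: rel=0, running sum=9
Position 8: rel=1, running sum=10
Position 9: rel=3, running sum=13
CG = 13

13


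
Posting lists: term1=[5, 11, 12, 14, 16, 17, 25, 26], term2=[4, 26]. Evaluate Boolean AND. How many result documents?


Boolean AND: find intersection of posting lists
term1 docs: [5, 11, 12, 14, 16, 17, 25, 26]
term2 docs: [4, 26]
Intersection: [26]
|intersection| = 1

1


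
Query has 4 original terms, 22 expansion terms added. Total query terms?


Original terms: 4
Expansion terms: 22
Total = 4 + 22 = 26

26


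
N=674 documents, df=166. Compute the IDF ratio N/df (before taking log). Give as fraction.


IDF ratio = N / df
= 674 / 166
= 337/83

337/83


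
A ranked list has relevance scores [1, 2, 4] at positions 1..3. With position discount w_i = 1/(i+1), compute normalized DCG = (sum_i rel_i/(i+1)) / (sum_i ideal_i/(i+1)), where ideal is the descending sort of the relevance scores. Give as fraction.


Position discount weights w_i = 1/(i+1) for i=1..3:
Weights = [1/2, 1/3, 1/4]
Actual relevance: [1, 2, 4]
DCG = 1/2 + 2/3 + 4/4 = 13/6
Ideal relevance (sorted desc): [4, 2, 1]
Ideal DCG = 4/2 + 2/3 + 1/4 = 35/12
nDCG = DCG / ideal_DCG = 13/6 / 35/12 = 26/35

26/35


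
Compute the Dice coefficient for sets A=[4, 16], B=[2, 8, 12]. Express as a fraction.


A intersect B = []
|A intersect B| = 0
|A| = 2, |B| = 3
Dice = 2*0 / (2+3)
= 0 / 5 = 0

0


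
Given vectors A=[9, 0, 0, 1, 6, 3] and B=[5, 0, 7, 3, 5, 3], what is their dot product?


Dot product = sum of element-wise products
A[0]*B[0] = 9*5 = 45
A[1]*B[1] = 0*0 = 0
A[2]*B[2] = 0*7 = 0
A[3]*B[3] = 1*3 = 3
A[4]*B[4] = 6*5 = 30
A[5]*B[5] = 3*3 = 9
Sum = 45 + 0 + 0 + 3 + 30 + 9 = 87

87


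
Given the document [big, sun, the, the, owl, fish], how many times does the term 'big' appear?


Document has 6 words
Scanning for 'big':
Found at positions: [0]
Count = 1

1


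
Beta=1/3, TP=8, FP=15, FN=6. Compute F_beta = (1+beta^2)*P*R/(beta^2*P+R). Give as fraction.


P = TP/(TP+FP) = 8/23 = 8/23
R = TP/(TP+FN) = 8/14 = 4/7
beta^2 = 1/3^2 = 1/9
(1 + beta^2) = 10/9
Numerator = (1+beta^2)*P*R = 320/1449
Denominator = beta^2*P + R = 8/207 + 4/7 = 884/1449
F_beta = 80/221

80/221


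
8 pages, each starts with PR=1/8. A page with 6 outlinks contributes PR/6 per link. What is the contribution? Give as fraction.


Initial PR = 1/8 = 1/8
Outlinks = 6
Contribution per link = PR / outlinks
= 1/8 / 6
= 1/48

1/48


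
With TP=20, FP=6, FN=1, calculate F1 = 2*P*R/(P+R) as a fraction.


F1 = 2 * P * R / (P + R)
P = TP/(TP+FP) = 20/26 = 10/13
R = TP/(TP+FN) = 20/21 = 20/21
2 * P * R = 2 * 10/13 * 20/21 = 400/273
P + R = 10/13 + 20/21 = 470/273
F1 = 400/273 / 470/273 = 40/47

40/47


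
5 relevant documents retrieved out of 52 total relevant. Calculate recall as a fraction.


Recall = retrieved_relevant / total_relevant
= 5 / 52
= 5 / (5 + 47)
= 5/52

5/52


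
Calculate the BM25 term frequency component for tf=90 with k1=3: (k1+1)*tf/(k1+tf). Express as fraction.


BM25 TF component = (k1+1)*tf / (k1+tf)
k1 = 3, tf = 90
Numerator = (3+1)*90 = 360
Denominator = 3 + 90 = 93
= 360/93 = 120/31

120/31


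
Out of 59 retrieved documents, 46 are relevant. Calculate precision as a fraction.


Precision = relevant_retrieved / total_retrieved
= 46 / 59
= 46 / (46 + 13)
= 46/59

46/59


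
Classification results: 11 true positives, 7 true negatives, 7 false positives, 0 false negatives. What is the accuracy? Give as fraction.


Accuracy = (TP + TN) / (TP + TN + FP + FN)
TP + TN = 11 + 7 = 18
Total = 11 + 7 + 7 + 0 = 25
Accuracy = 18 / 25 = 18/25

18/25


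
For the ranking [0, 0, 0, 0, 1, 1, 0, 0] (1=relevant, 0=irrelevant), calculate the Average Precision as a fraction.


Computing P@k for each relevant position:
Position 1: not relevant
Position 2: not relevant
Position 3: not relevant
Position 4: not relevant
Position 5: relevant, P@5 = 1/5 = 1/5
Position 6: relevant, P@6 = 2/6 = 1/3
Position 7: not relevant
Position 8: not relevant
Sum of P@k = 1/5 + 1/3 = 8/15
AP = 8/15 / 2 = 4/15

4/15


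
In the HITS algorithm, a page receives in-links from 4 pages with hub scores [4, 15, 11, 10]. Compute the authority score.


Authority = sum of hub scores of in-linkers
In-link 1: hub score = 4
In-link 2: hub score = 15
In-link 3: hub score = 11
In-link 4: hub score = 10
Authority = 4 + 15 + 11 + 10 = 40

40


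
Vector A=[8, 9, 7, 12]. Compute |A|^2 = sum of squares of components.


|A|^2 = sum of squared components
A[0]^2 = 8^2 = 64
A[1]^2 = 9^2 = 81
A[2]^2 = 7^2 = 49
A[3]^2 = 12^2 = 144
Sum = 64 + 81 + 49 + 144 = 338

338


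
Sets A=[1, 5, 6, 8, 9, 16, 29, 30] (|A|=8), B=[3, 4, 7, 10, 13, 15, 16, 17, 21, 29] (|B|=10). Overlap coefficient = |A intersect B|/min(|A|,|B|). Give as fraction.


A intersect B = [16, 29]
|A intersect B| = 2
min(|A|, |B|) = min(8, 10) = 8
Overlap = 2 / 8 = 1/4

1/4


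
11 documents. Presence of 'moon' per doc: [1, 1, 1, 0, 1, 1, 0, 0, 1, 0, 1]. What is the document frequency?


Checking each document for 'moon':
Doc 1: present
Doc 2: present
Doc 3: present
Doc 4: absent
Doc 5: present
Doc 6: present
Doc 7: absent
Doc 8: absent
Doc 9: present
Doc 10: absent
Doc 11: present
df = sum of presences = 1 + 1 + 1 + 0 + 1 + 1 + 0 + 0 + 1 + 0 + 1 = 7

7


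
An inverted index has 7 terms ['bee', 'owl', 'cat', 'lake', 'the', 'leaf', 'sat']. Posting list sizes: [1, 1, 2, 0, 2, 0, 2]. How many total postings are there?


Summing posting list sizes:
'bee': 1 postings
'owl': 1 postings
'cat': 2 postings
'lake': 0 postings
'the': 2 postings
'leaf': 0 postings
'sat': 2 postings
Total = 1 + 1 + 2 + 0 + 2 + 0 + 2 = 8

8


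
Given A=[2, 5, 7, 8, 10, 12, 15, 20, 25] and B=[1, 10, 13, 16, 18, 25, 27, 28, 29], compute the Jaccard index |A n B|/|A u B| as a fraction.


A intersect B = [10, 25]
|A intersect B| = 2
A union B = [1, 2, 5, 7, 8, 10, 12, 13, 15, 16, 18, 20, 25, 27, 28, 29]
|A union B| = 16
Jaccard = 2/16 = 1/8

1/8


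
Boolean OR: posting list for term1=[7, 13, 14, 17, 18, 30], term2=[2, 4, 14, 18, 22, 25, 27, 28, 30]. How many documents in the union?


Boolean OR: find union of posting lists
term1 docs: [7, 13, 14, 17, 18, 30]
term2 docs: [2, 4, 14, 18, 22, 25, 27, 28, 30]
Union: [2, 4, 7, 13, 14, 17, 18, 22, 25, 27, 28, 30]
|union| = 12

12


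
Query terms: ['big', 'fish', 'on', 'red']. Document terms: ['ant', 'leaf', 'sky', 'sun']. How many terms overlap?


Query terms: ['big', 'fish', 'on', 'red']
Document terms: ['ant', 'leaf', 'sky', 'sun']
Common terms: []
Overlap count = 0

0


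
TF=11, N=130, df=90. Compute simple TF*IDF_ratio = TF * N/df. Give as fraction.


TF * (N/df)
= 11 * (130/90)
= 11 * 13/9
= 143/9

143/9


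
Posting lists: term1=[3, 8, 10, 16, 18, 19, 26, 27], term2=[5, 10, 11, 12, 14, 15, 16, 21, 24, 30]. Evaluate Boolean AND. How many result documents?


Boolean AND: find intersection of posting lists
term1 docs: [3, 8, 10, 16, 18, 19, 26, 27]
term2 docs: [5, 10, 11, 12, 14, 15, 16, 21, 24, 30]
Intersection: [10, 16]
|intersection| = 2

2


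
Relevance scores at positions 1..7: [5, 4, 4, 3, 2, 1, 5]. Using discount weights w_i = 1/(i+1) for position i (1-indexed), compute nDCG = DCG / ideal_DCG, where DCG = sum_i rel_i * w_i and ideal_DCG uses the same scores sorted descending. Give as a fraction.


Position discount weights w_i = 1/(i+1) for i=1..7:
Weights = [1/2, 1/3, 1/4, 1/5, 1/6, 1/7, 1/8]
Actual relevance: [5, 4, 4, 3, 2, 1, 5]
DCG = 5/2 + 4/3 + 4/4 + 3/5 + 2/6 + 1/7 + 5/8 = 5489/840
Ideal relevance (sorted desc): [5, 5, 4, 4, 3, 2, 1]
Ideal DCG = 5/2 + 5/3 + 4/4 + 4/5 + 3/6 + 2/7 + 1/8 = 5777/840
nDCG = DCG / ideal_DCG = 5489/840 / 5777/840 = 5489/5777

5489/5777


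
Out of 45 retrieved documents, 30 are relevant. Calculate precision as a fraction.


Precision = relevant_retrieved / total_retrieved
= 30 / 45
= 30 / (30 + 15)
= 2/3

2/3


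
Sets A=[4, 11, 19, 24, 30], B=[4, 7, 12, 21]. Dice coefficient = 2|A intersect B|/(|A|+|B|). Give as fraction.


A intersect B = [4]
|A intersect B| = 1
|A| = 5, |B| = 4
Dice = 2*1 / (5+4)
= 2 / 9 = 2/9

2/9


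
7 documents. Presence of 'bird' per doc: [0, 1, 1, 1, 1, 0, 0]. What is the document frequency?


Checking each document for 'bird':
Doc 1: absent
Doc 2: present
Doc 3: present
Doc 4: present
Doc 5: present
Doc 6: absent
Doc 7: absent
df = sum of presences = 0 + 1 + 1 + 1 + 1 + 0 + 0 = 4

4


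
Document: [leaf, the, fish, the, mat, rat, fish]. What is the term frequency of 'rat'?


Document has 7 words
Scanning for 'rat':
Found at positions: [5]
Count = 1

1


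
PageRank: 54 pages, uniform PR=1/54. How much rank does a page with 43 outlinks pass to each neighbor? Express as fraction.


Initial PR = 1/54 = 1/54
Outlinks = 43
Contribution per link = PR / outlinks
= 1/54 / 43
= 1/2322

1/2322


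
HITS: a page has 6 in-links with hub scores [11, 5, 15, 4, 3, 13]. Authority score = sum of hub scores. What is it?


Authority = sum of hub scores of in-linkers
In-link 1: hub score = 11
In-link 2: hub score = 5
In-link 3: hub score = 15
In-link 4: hub score = 4
In-link 5: hub score = 3
In-link 6: hub score = 13
Authority = 11 + 5 + 15 + 4 + 3 + 13 = 51

51


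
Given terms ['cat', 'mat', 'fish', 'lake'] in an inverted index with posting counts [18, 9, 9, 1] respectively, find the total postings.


Summing posting list sizes:
'cat': 18 postings
'mat': 9 postings
'fish': 9 postings
'lake': 1 postings
Total = 18 + 9 + 9 + 1 = 37

37


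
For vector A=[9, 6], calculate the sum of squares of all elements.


|A|^2 = sum of squared components
A[0]^2 = 9^2 = 81
A[1]^2 = 6^2 = 36
Sum = 81 + 36 = 117

117


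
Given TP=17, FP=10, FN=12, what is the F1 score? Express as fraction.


F1 = 2 * P * R / (P + R)
P = TP/(TP+FP) = 17/27 = 17/27
R = TP/(TP+FN) = 17/29 = 17/29
2 * P * R = 2 * 17/27 * 17/29 = 578/783
P + R = 17/27 + 17/29 = 952/783
F1 = 578/783 / 952/783 = 17/28

17/28


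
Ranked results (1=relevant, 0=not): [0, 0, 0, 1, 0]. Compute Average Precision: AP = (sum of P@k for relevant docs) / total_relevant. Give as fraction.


Computing P@k for each relevant position:
Position 1: not relevant
Position 2: not relevant
Position 3: not relevant
Position 4: relevant, P@4 = 1/4 = 1/4
Position 5: not relevant
Sum of P@k = 1/4 = 1/4
AP = 1/4 / 1 = 1/4

1/4


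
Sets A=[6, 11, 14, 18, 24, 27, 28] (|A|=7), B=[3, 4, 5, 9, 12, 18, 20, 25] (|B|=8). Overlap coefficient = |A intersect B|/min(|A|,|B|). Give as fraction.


A intersect B = [18]
|A intersect B| = 1
min(|A|, |B|) = min(7, 8) = 7
Overlap = 1 / 7 = 1/7

1/7


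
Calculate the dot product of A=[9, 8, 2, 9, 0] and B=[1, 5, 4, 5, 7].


Dot product = sum of element-wise products
A[0]*B[0] = 9*1 = 9
A[1]*B[1] = 8*5 = 40
A[2]*B[2] = 2*4 = 8
A[3]*B[3] = 9*5 = 45
A[4]*B[4] = 0*7 = 0
Sum = 9 + 40 + 8 + 45 + 0 = 102

102


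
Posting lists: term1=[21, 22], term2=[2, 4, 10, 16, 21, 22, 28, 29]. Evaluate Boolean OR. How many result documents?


Boolean OR: find union of posting lists
term1 docs: [21, 22]
term2 docs: [2, 4, 10, 16, 21, 22, 28, 29]
Union: [2, 4, 10, 16, 21, 22, 28, 29]
|union| = 8

8


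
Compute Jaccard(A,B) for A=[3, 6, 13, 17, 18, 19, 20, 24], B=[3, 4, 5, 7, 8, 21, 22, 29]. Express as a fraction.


A intersect B = [3]
|A intersect B| = 1
A union B = [3, 4, 5, 6, 7, 8, 13, 17, 18, 19, 20, 21, 22, 24, 29]
|A union B| = 15
Jaccard = 1/15 = 1/15

1/15


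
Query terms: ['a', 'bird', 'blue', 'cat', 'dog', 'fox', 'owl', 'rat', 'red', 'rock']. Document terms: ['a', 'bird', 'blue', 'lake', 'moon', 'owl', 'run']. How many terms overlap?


Query terms: ['a', 'bird', 'blue', 'cat', 'dog', 'fox', 'owl', 'rat', 'red', 'rock']
Document terms: ['a', 'bird', 'blue', 'lake', 'moon', 'owl', 'run']
Common terms: ['a', 'bird', 'blue', 'owl']
Overlap count = 4

4


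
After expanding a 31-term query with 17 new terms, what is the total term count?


Original terms: 31
Expansion terms: 17
Total = 31 + 17 = 48

48


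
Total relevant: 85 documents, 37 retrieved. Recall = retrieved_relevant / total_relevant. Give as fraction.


Recall = retrieved_relevant / total_relevant
= 37 / 85
= 37 / (37 + 48)
= 37/85

37/85


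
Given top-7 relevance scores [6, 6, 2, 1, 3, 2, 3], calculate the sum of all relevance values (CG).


Cumulative Gain = sum of relevance scores
Position 1: rel=6, running sum=6
Position 2: rel=6, running sum=12
Position 3: rel=2, running sum=14
Position 4: rel=1, running sum=15
Position 5: rel=3, running sum=18
Position 6: rel=2, running sum=20
Position 7: rel=3, running sum=23
CG = 23

23


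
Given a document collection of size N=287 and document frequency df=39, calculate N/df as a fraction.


IDF ratio = N / df
= 287 / 39
= 287/39

287/39


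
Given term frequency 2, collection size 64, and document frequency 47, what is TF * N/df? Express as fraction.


TF * (N/df)
= 2 * (64/47)
= 2 * 64/47
= 128/47

128/47


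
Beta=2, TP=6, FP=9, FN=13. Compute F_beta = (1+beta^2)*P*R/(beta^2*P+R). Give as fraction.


P = TP/(TP+FP) = 6/15 = 2/5
R = TP/(TP+FN) = 6/19 = 6/19
beta^2 = 2^2 = 4
(1 + beta^2) = 5
Numerator = (1+beta^2)*P*R = 12/19
Denominator = beta^2*P + R = 8/5 + 6/19 = 182/95
F_beta = 30/91

30/91


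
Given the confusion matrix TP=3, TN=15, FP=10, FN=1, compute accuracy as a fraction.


Accuracy = (TP + TN) / (TP + TN + FP + FN)
TP + TN = 3 + 15 = 18
Total = 3 + 15 + 10 + 1 = 29
Accuracy = 18 / 29 = 18/29

18/29


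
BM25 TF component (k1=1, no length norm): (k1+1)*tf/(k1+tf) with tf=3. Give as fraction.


BM25 TF component = (k1+1)*tf / (k1+tf)
k1 = 1, tf = 3
Numerator = (1+1)*3 = 6
Denominator = 1 + 3 = 4
= 6/4 = 3/2

3/2


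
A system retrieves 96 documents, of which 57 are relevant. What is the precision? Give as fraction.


Precision = relevant_retrieved / total_retrieved
= 57 / 96
= 57 / (57 + 39)
= 19/32

19/32


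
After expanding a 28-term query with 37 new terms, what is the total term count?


Original terms: 28
Expansion terms: 37
Total = 28 + 37 = 65

65


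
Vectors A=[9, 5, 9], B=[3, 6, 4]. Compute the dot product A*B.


Dot product = sum of element-wise products
A[0]*B[0] = 9*3 = 27
A[1]*B[1] = 5*6 = 30
A[2]*B[2] = 9*4 = 36
Sum = 27 + 30 + 36 = 93

93


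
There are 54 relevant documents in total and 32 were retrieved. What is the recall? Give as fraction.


Recall = retrieved_relevant / total_relevant
= 32 / 54
= 32 / (32 + 22)
= 16/27

16/27


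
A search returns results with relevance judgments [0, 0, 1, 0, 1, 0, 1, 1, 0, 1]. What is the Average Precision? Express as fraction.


Computing P@k for each relevant position:
Position 1: not relevant
Position 2: not relevant
Position 3: relevant, P@3 = 1/3 = 1/3
Position 4: not relevant
Position 5: relevant, P@5 = 2/5 = 2/5
Position 6: not relevant
Position 7: relevant, P@7 = 3/7 = 3/7
Position 8: relevant, P@8 = 4/8 = 1/2
Position 9: not relevant
Position 10: relevant, P@10 = 5/10 = 1/2
Sum of P@k = 1/3 + 2/5 + 3/7 + 1/2 + 1/2 = 227/105
AP = 227/105 / 5 = 227/525

227/525


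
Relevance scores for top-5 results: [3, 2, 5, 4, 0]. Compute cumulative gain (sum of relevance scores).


Cumulative Gain = sum of relevance scores
Position 1: rel=3, running sum=3
Position 2: rel=2, running sum=5
Position 3: rel=5, running sum=10
Position 4: rel=4, running sum=14
Position 5: rel=0, running sum=14
CG = 14

14


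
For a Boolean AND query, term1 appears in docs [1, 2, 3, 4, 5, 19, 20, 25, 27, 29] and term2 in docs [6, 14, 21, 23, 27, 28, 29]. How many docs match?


Boolean AND: find intersection of posting lists
term1 docs: [1, 2, 3, 4, 5, 19, 20, 25, 27, 29]
term2 docs: [6, 14, 21, 23, 27, 28, 29]
Intersection: [27, 29]
|intersection| = 2

2


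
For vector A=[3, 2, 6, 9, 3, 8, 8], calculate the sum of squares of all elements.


|A|^2 = sum of squared components
A[0]^2 = 3^2 = 9
A[1]^2 = 2^2 = 4
A[2]^2 = 6^2 = 36
A[3]^2 = 9^2 = 81
A[4]^2 = 3^2 = 9
A[5]^2 = 8^2 = 64
A[6]^2 = 8^2 = 64
Sum = 9 + 4 + 36 + 81 + 9 + 64 + 64 = 267

267


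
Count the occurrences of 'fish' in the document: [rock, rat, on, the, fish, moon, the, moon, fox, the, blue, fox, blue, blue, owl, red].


Document has 16 words
Scanning for 'fish':
Found at positions: [4]
Count = 1

1


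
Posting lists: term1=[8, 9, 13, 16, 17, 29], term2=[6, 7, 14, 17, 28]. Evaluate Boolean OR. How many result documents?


Boolean OR: find union of posting lists
term1 docs: [8, 9, 13, 16, 17, 29]
term2 docs: [6, 7, 14, 17, 28]
Union: [6, 7, 8, 9, 13, 14, 16, 17, 28, 29]
|union| = 10

10


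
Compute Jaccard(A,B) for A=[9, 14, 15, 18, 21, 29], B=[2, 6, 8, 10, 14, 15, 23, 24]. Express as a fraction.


A intersect B = [14, 15]
|A intersect B| = 2
A union B = [2, 6, 8, 9, 10, 14, 15, 18, 21, 23, 24, 29]
|A union B| = 12
Jaccard = 2/12 = 1/6

1/6


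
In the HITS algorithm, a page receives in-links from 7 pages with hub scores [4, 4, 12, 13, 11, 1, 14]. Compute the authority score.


Authority = sum of hub scores of in-linkers
In-link 1: hub score = 4
In-link 2: hub score = 4
In-link 3: hub score = 12
In-link 4: hub score = 13
In-link 5: hub score = 11
In-link 6: hub score = 1
In-link 7: hub score = 14
Authority = 4 + 4 + 12 + 13 + 11 + 1 + 14 = 59

59


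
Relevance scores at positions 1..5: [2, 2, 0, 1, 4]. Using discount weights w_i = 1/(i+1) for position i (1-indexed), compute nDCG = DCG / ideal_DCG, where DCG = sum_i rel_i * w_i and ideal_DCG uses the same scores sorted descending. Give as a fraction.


Position discount weights w_i = 1/(i+1) for i=1..5:
Weights = [1/2, 1/3, 1/4, 1/5, 1/6]
Actual relevance: [2, 2, 0, 1, 4]
DCG = 2/2 + 2/3 + 0/4 + 1/5 + 4/6 = 38/15
Ideal relevance (sorted desc): [4, 2, 2, 1, 0]
Ideal DCG = 4/2 + 2/3 + 2/4 + 1/5 + 0/6 = 101/30
nDCG = DCG / ideal_DCG = 38/15 / 101/30 = 76/101

76/101


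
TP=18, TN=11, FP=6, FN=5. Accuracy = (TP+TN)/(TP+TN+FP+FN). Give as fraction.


Accuracy = (TP + TN) / (TP + TN + FP + FN)
TP + TN = 18 + 11 = 29
Total = 18 + 11 + 6 + 5 = 40
Accuracy = 29 / 40 = 29/40

29/40


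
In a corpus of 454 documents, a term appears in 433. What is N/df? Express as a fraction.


IDF ratio = N / df
= 454 / 433
= 454/433

454/433


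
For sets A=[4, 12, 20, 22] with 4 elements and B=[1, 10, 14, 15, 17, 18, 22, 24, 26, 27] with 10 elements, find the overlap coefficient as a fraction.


A intersect B = [22]
|A intersect B| = 1
min(|A|, |B|) = min(4, 10) = 4
Overlap = 1 / 4 = 1/4

1/4


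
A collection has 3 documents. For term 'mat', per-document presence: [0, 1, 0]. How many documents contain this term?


Checking each document for 'mat':
Doc 1: absent
Doc 2: present
Doc 3: absent
df = sum of presences = 0 + 1 + 0 = 1

1


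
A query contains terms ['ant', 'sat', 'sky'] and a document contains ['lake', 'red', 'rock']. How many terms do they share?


Query terms: ['ant', 'sat', 'sky']
Document terms: ['lake', 'red', 'rock']
Common terms: []
Overlap count = 0

0


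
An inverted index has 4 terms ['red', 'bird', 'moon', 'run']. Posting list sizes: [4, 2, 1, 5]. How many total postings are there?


Summing posting list sizes:
'red': 4 postings
'bird': 2 postings
'moon': 1 postings
'run': 5 postings
Total = 4 + 2 + 1 + 5 = 12

12


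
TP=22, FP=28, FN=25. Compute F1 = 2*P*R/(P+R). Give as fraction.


F1 = 2 * P * R / (P + R)
P = TP/(TP+FP) = 22/50 = 11/25
R = TP/(TP+FN) = 22/47 = 22/47
2 * P * R = 2 * 11/25 * 22/47 = 484/1175
P + R = 11/25 + 22/47 = 1067/1175
F1 = 484/1175 / 1067/1175 = 44/97

44/97


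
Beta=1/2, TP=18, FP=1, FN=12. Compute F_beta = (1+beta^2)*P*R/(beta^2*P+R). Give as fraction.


P = TP/(TP+FP) = 18/19 = 18/19
R = TP/(TP+FN) = 18/30 = 3/5
beta^2 = 1/2^2 = 1/4
(1 + beta^2) = 5/4
Numerator = (1+beta^2)*P*R = 27/38
Denominator = beta^2*P + R = 9/38 + 3/5 = 159/190
F_beta = 45/53

45/53


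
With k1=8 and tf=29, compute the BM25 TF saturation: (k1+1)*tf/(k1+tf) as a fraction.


BM25 TF component = (k1+1)*tf / (k1+tf)
k1 = 8, tf = 29
Numerator = (8+1)*29 = 261
Denominator = 8 + 29 = 37
= 261/37 = 261/37

261/37


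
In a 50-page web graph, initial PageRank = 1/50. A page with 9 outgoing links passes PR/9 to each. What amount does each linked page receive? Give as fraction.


Initial PR = 1/50 = 1/50
Outlinks = 9
Contribution per link = PR / outlinks
= 1/50 / 9
= 1/450

1/450


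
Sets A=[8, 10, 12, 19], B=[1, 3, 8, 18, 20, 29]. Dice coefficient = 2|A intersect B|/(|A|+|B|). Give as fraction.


A intersect B = [8]
|A intersect B| = 1
|A| = 4, |B| = 6
Dice = 2*1 / (4+6)
= 2 / 10 = 1/5

1/5


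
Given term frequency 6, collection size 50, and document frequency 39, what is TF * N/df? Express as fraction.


TF * (N/df)
= 6 * (50/39)
= 6 * 50/39
= 100/13

100/13


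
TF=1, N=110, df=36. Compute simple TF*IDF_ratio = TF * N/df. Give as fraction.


TF * (N/df)
= 1 * (110/36)
= 1 * 55/18
= 55/18

55/18


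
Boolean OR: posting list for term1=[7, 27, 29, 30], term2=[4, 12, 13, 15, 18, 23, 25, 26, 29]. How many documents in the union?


Boolean OR: find union of posting lists
term1 docs: [7, 27, 29, 30]
term2 docs: [4, 12, 13, 15, 18, 23, 25, 26, 29]
Union: [4, 7, 12, 13, 15, 18, 23, 25, 26, 27, 29, 30]
|union| = 12

12


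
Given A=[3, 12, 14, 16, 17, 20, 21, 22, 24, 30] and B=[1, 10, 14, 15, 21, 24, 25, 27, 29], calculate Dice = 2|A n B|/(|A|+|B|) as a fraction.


A intersect B = [14, 21, 24]
|A intersect B| = 3
|A| = 10, |B| = 9
Dice = 2*3 / (10+9)
= 6 / 19 = 6/19

6/19


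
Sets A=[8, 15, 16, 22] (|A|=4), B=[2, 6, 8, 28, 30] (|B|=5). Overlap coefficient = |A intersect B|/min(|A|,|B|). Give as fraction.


A intersect B = [8]
|A intersect B| = 1
min(|A|, |B|) = min(4, 5) = 4
Overlap = 1 / 4 = 1/4

1/4


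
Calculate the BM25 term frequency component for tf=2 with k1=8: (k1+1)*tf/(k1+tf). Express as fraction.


BM25 TF component = (k1+1)*tf / (k1+tf)
k1 = 8, tf = 2
Numerator = (8+1)*2 = 18
Denominator = 8 + 2 = 10
= 18/10 = 9/5

9/5


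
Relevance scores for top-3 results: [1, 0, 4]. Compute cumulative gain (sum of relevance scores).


Cumulative Gain = sum of relevance scores
Position 1: rel=1, running sum=1
Position 2: rel=0, running sum=1
Position 3: rel=4, running sum=5
CG = 5

5


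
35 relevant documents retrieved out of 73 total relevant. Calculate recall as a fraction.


Recall = retrieved_relevant / total_relevant
= 35 / 73
= 35 / (35 + 38)
= 35/73

35/73


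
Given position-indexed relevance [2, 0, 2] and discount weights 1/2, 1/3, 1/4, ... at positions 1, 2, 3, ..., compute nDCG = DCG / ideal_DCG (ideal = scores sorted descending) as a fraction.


Position discount weights w_i = 1/(i+1) for i=1..3:
Weights = [1/2, 1/3, 1/4]
Actual relevance: [2, 0, 2]
DCG = 2/2 + 0/3 + 2/4 = 3/2
Ideal relevance (sorted desc): [2, 2, 0]
Ideal DCG = 2/2 + 2/3 + 0/4 = 5/3
nDCG = DCG / ideal_DCG = 3/2 / 5/3 = 9/10

9/10


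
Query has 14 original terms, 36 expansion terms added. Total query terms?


Original terms: 14
Expansion terms: 36
Total = 14 + 36 = 50

50


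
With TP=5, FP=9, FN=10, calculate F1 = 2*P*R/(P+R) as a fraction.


F1 = 2 * P * R / (P + R)
P = TP/(TP+FP) = 5/14 = 5/14
R = TP/(TP+FN) = 5/15 = 1/3
2 * P * R = 2 * 5/14 * 1/3 = 5/21
P + R = 5/14 + 1/3 = 29/42
F1 = 5/21 / 29/42 = 10/29

10/29


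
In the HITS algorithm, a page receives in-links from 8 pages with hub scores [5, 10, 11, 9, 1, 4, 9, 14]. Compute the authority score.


Authority = sum of hub scores of in-linkers
In-link 1: hub score = 5
In-link 2: hub score = 10
In-link 3: hub score = 11
In-link 4: hub score = 9
In-link 5: hub score = 1
In-link 6: hub score = 4
In-link 7: hub score = 9
In-link 8: hub score = 14
Authority = 5 + 10 + 11 + 9 + 1 + 4 + 9 + 14 = 63

63


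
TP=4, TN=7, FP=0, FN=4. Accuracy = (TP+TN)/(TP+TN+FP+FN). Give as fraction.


Accuracy = (TP + TN) / (TP + TN + FP + FN)
TP + TN = 4 + 7 = 11
Total = 4 + 7 + 0 + 4 = 15
Accuracy = 11 / 15 = 11/15

11/15


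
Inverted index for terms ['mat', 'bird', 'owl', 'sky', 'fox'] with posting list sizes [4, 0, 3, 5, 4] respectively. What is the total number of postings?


Summing posting list sizes:
'mat': 4 postings
'bird': 0 postings
'owl': 3 postings
'sky': 5 postings
'fox': 4 postings
Total = 4 + 0 + 3 + 5 + 4 = 16

16


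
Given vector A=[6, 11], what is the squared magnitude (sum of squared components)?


|A|^2 = sum of squared components
A[0]^2 = 6^2 = 36
A[1]^2 = 11^2 = 121
Sum = 36 + 121 = 157

157


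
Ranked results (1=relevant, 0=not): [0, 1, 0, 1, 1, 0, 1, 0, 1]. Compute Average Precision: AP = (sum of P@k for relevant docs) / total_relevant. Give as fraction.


Computing P@k for each relevant position:
Position 1: not relevant
Position 2: relevant, P@2 = 1/2 = 1/2
Position 3: not relevant
Position 4: relevant, P@4 = 2/4 = 1/2
Position 5: relevant, P@5 = 3/5 = 3/5
Position 6: not relevant
Position 7: relevant, P@7 = 4/7 = 4/7
Position 8: not relevant
Position 9: relevant, P@9 = 5/9 = 5/9
Sum of P@k = 1/2 + 1/2 + 3/5 + 4/7 + 5/9 = 859/315
AP = 859/315 / 5 = 859/1575

859/1575


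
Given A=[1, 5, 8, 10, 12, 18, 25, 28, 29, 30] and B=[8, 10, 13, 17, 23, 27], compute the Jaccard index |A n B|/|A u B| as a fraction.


A intersect B = [8, 10]
|A intersect B| = 2
A union B = [1, 5, 8, 10, 12, 13, 17, 18, 23, 25, 27, 28, 29, 30]
|A union B| = 14
Jaccard = 2/14 = 1/7

1/7


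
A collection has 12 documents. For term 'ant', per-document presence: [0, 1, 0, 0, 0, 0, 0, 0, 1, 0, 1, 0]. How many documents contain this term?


Checking each document for 'ant':
Doc 1: absent
Doc 2: present
Doc 3: absent
Doc 4: absent
Doc 5: absent
Doc 6: absent
Doc 7: absent
Doc 8: absent
Doc 9: present
Doc 10: absent
Doc 11: present
Doc 12: absent
df = sum of presences = 0 + 1 + 0 + 0 + 0 + 0 + 0 + 0 + 1 + 0 + 1 + 0 = 3

3


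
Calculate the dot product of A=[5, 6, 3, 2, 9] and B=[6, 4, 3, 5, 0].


Dot product = sum of element-wise products
A[0]*B[0] = 5*6 = 30
A[1]*B[1] = 6*4 = 24
A[2]*B[2] = 3*3 = 9
A[3]*B[3] = 2*5 = 10
A[4]*B[4] = 9*0 = 0
Sum = 30 + 24 + 9 + 10 + 0 = 73

73


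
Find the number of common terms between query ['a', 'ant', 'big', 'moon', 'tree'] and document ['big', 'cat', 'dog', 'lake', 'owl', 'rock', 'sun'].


Query terms: ['a', 'ant', 'big', 'moon', 'tree']
Document terms: ['big', 'cat', 'dog', 'lake', 'owl', 'rock', 'sun']
Common terms: ['big']
Overlap count = 1

1


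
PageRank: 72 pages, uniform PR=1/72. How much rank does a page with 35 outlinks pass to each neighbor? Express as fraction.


Initial PR = 1/72 = 1/72
Outlinks = 35
Contribution per link = PR / outlinks
= 1/72 / 35
= 1/2520

1/2520


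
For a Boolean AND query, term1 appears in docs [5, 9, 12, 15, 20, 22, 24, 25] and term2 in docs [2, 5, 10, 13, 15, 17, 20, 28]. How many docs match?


Boolean AND: find intersection of posting lists
term1 docs: [5, 9, 12, 15, 20, 22, 24, 25]
term2 docs: [2, 5, 10, 13, 15, 17, 20, 28]
Intersection: [5, 15, 20]
|intersection| = 3

3


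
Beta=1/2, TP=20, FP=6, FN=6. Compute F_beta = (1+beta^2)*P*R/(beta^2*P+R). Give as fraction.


P = TP/(TP+FP) = 20/26 = 10/13
R = TP/(TP+FN) = 20/26 = 10/13
beta^2 = 1/2^2 = 1/4
(1 + beta^2) = 5/4
Numerator = (1+beta^2)*P*R = 125/169
Denominator = beta^2*P + R = 5/26 + 10/13 = 25/26
F_beta = 10/13

10/13


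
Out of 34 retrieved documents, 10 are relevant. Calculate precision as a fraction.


Precision = relevant_retrieved / total_retrieved
= 10 / 34
= 10 / (10 + 24)
= 5/17

5/17


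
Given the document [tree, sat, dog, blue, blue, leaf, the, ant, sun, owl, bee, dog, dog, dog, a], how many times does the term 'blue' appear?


Document has 15 words
Scanning for 'blue':
Found at positions: [3, 4]
Count = 2

2


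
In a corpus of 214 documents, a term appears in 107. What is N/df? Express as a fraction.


IDF ratio = N / df
= 214 / 107
= 2

2


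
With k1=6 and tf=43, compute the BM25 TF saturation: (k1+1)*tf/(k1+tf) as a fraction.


BM25 TF component = (k1+1)*tf / (k1+tf)
k1 = 6, tf = 43
Numerator = (6+1)*43 = 301
Denominator = 6 + 43 = 49
= 301/49 = 43/7

43/7


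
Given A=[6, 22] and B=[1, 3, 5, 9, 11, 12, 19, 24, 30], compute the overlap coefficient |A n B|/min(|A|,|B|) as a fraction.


A intersect B = []
|A intersect B| = 0
min(|A|, |B|) = min(2, 9) = 2
Overlap = 0 / 2 = 0

0


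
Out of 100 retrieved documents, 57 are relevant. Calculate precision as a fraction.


Precision = relevant_retrieved / total_retrieved
= 57 / 100
= 57 / (57 + 43)
= 57/100

57/100


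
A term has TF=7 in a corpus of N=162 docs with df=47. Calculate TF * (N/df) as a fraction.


TF * (N/df)
= 7 * (162/47)
= 7 * 162/47
= 1134/47

1134/47


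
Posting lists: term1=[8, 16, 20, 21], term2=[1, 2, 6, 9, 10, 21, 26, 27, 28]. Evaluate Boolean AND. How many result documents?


Boolean AND: find intersection of posting lists
term1 docs: [8, 16, 20, 21]
term2 docs: [1, 2, 6, 9, 10, 21, 26, 27, 28]
Intersection: [21]
|intersection| = 1

1


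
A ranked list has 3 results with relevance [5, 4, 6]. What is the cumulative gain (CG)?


Cumulative Gain = sum of relevance scores
Position 1: rel=5, running sum=5
Position 2: rel=4, running sum=9
Position 3: rel=6, running sum=15
CG = 15

15


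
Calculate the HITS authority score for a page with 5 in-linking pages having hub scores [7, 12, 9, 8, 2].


Authority = sum of hub scores of in-linkers
In-link 1: hub score = 7
In-link 2: hub score = 12
In-link 3: hub score = 9
In-link 4: hub score = 8
In-link 5: hub score = 2
Authority = 7 + 12 + 9 + 8 + 2 = 38

38


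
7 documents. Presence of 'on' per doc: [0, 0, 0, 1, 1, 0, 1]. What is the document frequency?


Checking each document for 'on':
Doc 1: absent
Doc 2: absent
Doc 3: absent
Doc 4: present
Doc 5: present
Doc 6: absent
Doc 7: present
df = sum of presences = 0 + 0 + 0 + 1 + 1 + 0 + 1 = 3

3


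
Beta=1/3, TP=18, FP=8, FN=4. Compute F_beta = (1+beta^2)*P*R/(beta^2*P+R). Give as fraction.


P = TP/(TP+FP) = 18/26 = 9/13
R = TP/(TP+FN) = 18/22 = 9/11
beta^2 = 1/3^2 = 1/9
(1 + beta^2) = 10/9
Numerator = (1+beta^2)*P*R = 90/143
Denominator = beta^2*P + R = 1/13 + 9/11 = 128/143
F_beta = 45/64

45/64


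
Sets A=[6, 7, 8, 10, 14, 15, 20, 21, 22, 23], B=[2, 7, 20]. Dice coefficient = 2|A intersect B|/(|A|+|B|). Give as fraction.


A intersect B = [7, 20]
|A intersect B| = 2
|A| = 10, |B| = 3
Dice = 2*2 / (10+3)
= 4 / 13 = 4/13

4/13


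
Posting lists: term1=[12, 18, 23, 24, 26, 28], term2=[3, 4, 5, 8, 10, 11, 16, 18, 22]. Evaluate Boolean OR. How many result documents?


Boolean OR: find union of posting lists
term1 docs: [12, 18, 23, 24, 26, 28]
term2 docs: [3, 4, 5, 8, 10, 11, 16, 18, 22]
Union: [3, 4, 5, 8, 10, 11, 12, 16, 18, 22, 23, 24, 26, 28]
|union| = 14

14


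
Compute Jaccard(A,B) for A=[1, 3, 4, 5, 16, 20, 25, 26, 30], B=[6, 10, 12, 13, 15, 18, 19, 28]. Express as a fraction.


A intersect B = []
|A intersect B| = 0
A union B = [1, 3, 4, 5, 6, 10, 12, 13, 15, 16, 18, 19, 20, 25, 26, 28, 30]
|A union B| = 17
Jaccard = 0/17 = 0

0


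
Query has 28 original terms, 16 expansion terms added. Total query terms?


Original terms: 28
Expansion terms: 16
Total = 28 + 16 = 44

44


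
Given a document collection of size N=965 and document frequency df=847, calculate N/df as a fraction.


IDF ratio = N / df
= 965 / 847
= 965/847

965/847


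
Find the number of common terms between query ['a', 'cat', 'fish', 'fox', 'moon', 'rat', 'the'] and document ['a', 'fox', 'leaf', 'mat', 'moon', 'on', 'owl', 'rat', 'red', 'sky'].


Query terms: ['a', 'cat', 'fish', 'fox', 'moon', 'rat', 'the']
Document terms: ['a', 'fox', 'leaf', 'mat', 'moon', 'on', 'owl', 'rat', 'red', 'sky']
Common terms: ['a', 'fox', 'moon', 'rat']
Overlap count = 4

4


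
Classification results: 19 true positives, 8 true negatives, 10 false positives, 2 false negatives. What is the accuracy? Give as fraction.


Accuracy = (TP + TN) / (TP + TN + FP + FN)
TP + TN = 19 + 8 = 27
Total = 19 + 8 + 10 + 2 = 39
Accuracy = 27 / 39 = 9/13

9/13


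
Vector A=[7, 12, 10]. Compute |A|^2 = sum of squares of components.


|A|^2 = sum of squared components
A[0]^2 = 7^2 = 49
A[1]^2 = 12^2 = 144
A[2]^2 = 10^2 = 100
Sum = 49 + 144 + 100 = 293

293


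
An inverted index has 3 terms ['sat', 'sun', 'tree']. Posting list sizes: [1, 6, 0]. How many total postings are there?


Summing posting list sizes:
'sat': 1 postings
'sun': 6 postings
'tree': 0 postings
Total = 1 + 6 + 0 = 7

7


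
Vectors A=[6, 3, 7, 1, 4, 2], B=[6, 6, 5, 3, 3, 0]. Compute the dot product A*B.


Dot product = sum of element-wise products
A[0]*B[0] = 6*6 = 36
A[1]*B[1] = 3*6 = 18
A[2]*B[2] = 7*5 = 35
A[3]*B[3] = 1*3 = 3
A[4]*B[4] = 4*3 = 12
A[5]*B[5] = 2*0 = 0
Sum = 36 + 18 + 35 + 3 + 12 + 0 = 104

104


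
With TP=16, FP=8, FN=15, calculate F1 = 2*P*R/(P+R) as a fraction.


F1 = 2 * P * R / (P + R)
P = TP/(TP+FP) = 16/24 = 2/3
R = TP/(TP+FN) = 16/31 = 16/31
2 * P * R = 2 * 2/3 * 16/31 = 64/93
P + R = 2/3 + 16/31 = 110/93
F1 = 64/93 / 110/93 = 32/55

32/55


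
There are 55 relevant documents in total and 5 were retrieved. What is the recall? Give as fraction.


Recall = retrieved_relevant / total_relevant
= 5 / 55
= 5 / (5 + 50)
= 1/11

1/11


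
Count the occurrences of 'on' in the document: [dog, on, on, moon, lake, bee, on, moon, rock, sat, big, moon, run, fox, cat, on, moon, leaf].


Document has 18 words
Scanning for 'on':
Found at positions: [1, 2, 6, 15]
Count = 4

4


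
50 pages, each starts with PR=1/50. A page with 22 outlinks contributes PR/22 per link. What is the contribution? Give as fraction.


Initial PR = 1/50 = 1/50
Outlinks = 22
Contribution per link = PR / outlinks
= 1/50 / 22
= 1/1100

1/1100


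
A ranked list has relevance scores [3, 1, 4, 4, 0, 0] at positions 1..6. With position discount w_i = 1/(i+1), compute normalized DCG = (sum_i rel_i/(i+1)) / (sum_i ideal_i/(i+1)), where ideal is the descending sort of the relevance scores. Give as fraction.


Position discount weights w_i = 1/(i+1) for i=1..6:
Weights = [1/2, 1/3, 1/4, 1/5, 1/6, 1/7]
Actual relevance: [3, 1, 4, 4, 0, 0]
DCG = 3/2 + 1/3 + 4/4 + 4/5 + 0/6 + 0/7 = 109/30
Ideal relevance (sorted desc): [4, 4, 3, 1, 0, 0]
Ideal DCG = 4/2 + 4/3 + 3/4 + 1/5 + 0/6 + 0/7 = 257/60
nDCG = DCG / ideal_DCG = 109/30 / 257/60 = 218/257

218/257


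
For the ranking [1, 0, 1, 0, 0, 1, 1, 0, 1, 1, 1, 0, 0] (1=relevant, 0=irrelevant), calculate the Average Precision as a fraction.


Computing P@k for each relevant position:
Position 1: relevant, P@1 = 1/1 = 1
Position 2: not relevant
Position 3: relevant, P@3 = 2/3 = 2/3
Position 4: not relevant
Position 5: not relevant
Position 6: relevant, P@6 = 3/6 = 1/2
Position 7: relevant, P@7 = 4/7 = 4/7
Position 8: not relevant
Position 9: relevant, P@9 = 5/9 = 5/9
Position 10: relevant, P@10 = 6/10 = 3/5
Position 11: relevant, P@11 = 7/11 = 7/11
Position 12: not relevant
Position 13: not relevant
Sum of P@k = 1 + 2/3 + 1/2 + 4/7 + 5/9 + 3/5 + 7/11 = 31393/6930
AP = 31393/6930 / 7 = 31393/48510

31393/48510


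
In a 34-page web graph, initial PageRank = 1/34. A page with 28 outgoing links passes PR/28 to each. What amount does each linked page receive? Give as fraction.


Initial PR = 1/34 = 1/34
Outlinks = 28
Contribution per link = PR / outlinks
= 1/34 / 28
= 1/952

1/952


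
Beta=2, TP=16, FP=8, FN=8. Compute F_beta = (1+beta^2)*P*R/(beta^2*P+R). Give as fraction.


P = TP/(TP+FP) = 16/24 = 2/3
R = TP/(TP+FN) = 16/24 = 2/3
beta^2 = 2^2 = 4
(1 + beta^2) = 5
Numerator = (1+beta^2)*P*R = 20/9
Denominator = beta^2*P + R = 8/3 + 2/3 = 10/3
F_beta = 2/3

2/3


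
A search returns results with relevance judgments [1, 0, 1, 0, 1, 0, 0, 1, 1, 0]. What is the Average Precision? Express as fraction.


Computing P@k for each relevant position:
Position 1: relevant, P@1 = 1/1 = 1
Position 2: not relevant
Position 3: relevant, P@3 = 2/3 = 2/3
Position 4: not relevant
Position 5: relevant, P@5 = 3/5 = 3/5
Position 6: not relevant
Position 7: not relevant
Position 8: relevant, P@8 = 4/8 = 1/2
Position 9: relevant, P@9 = 5/9 = 5/9
Position 10: not relevant
Sum of P@k = 1 + 2/3 + 3/5 + 1/2 + 5/9 = 299/90
AP = 299/90 / 5 = 299/450

299/450


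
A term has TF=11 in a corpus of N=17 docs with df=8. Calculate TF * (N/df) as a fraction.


TF * (N/df)
= 11 * (17/8)
= 11 * 17/8
= 187/8

187/8


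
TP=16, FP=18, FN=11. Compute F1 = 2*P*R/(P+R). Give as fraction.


F1 = 2 * P * R / (P + R)
P = TP/(TP+FP) = 16/34 = 8/17
R = TP/(TP+FN) = 16/27 = 16/27
2 * P * R = 2 * 8/17 * 16/27 = 256/459
P + R = 8/17 + 16/27 = 488/459
F1 = 256/459 / 488/459 = 32/61

32/61


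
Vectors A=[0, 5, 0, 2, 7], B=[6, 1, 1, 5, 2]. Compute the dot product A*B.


Dot product = sum of element-wise products
A[0]*B[0] = 0*6 = 0
A[1]*B[1] = 5*1 = 5
A[2]*B[2] = 0*1 = 0
A[3]*B[3] = 2*5 = 10
A[4]*B[4] = 7*2 = 14
Sum = 0 + 5 + 0 + 10 + 14 = 29

29


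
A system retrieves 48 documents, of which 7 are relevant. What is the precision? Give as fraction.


Precision = relevant_retrieved / total_retrieved
= 7 / 48
= 7 / (7 + 41)
= 7/48

7/48


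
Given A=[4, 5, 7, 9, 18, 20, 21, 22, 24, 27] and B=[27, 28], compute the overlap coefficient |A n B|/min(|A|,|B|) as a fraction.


A intersect B = [27]
|A intersect B| = 1
min(|A|, |B|) = min(10, 2) = 2
Overlap = 1 / 2 = 1/2

1/2


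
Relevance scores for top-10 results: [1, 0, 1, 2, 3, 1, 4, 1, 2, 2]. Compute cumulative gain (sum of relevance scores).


Cumulative Gain = sum of relevance scores
Position 1: rel=1, running sum=1
Position 2: rel=0, running sum=1
Position 3: rel=1, running sum=2
Position 4: rel=2, running sum=4
Position 5: rel=3, running sum=7
Position 6: rel=1, running sum=8
Position 7: rel=4, running sum=12
Position 8: rel=1, running sum=13
Position 9: rel=2, running sum=15
Position 10: rel=2, running sum=17
CG = 17

17


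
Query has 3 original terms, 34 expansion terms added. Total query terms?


Original terms: 3
Expansion terms: 34
Total = 3 + 34 = 37

37


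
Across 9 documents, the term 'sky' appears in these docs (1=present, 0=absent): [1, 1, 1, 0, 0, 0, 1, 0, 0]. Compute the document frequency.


Checking each document for 'sky':
Doc 1: present
Doc 2: present
Doc 3: present
Doc 4: absent
Doc 5: absent
Doc 6: absent
Doc 7: present
Doc 8: absent
Doc 9: absent
df = sum of presences = 1 + 1 + 1 + 0 + 0 + 0 + 1 + 0 + 0 = 4

4


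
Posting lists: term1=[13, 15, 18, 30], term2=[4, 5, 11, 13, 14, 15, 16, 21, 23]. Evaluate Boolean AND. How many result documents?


Boolean AND: find intersection of posting lists
term1 docs: [13, 15, 18, 30]
term2 docs: [4, 5, 11, 13, 14, 15, 16, 21, 23]
Intersection: [13, 15]
|intersection| = 2

2


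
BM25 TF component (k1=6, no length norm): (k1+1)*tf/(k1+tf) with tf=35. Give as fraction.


BM25 TF component = (k1+1)*tf / (k1+tf)
k1 = 6, tf = 35
Numerator = (6+1)*35 = 245
Denominator = 6 + 35 = 41
= 245/41 = 245/41

245/41


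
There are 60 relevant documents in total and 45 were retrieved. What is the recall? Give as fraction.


Recall = retrieved_relevant / total_relevant
= 45 / 60
= 45 / (45 + 15)
= 3/4

3/4


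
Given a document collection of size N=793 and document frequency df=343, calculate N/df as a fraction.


IDF ratio = N / df
= 793 / 343
= 793/343

793/343


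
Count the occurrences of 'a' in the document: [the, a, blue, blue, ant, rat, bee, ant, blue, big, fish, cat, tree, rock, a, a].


Document has 16 words
Scanning for 'a':
Found at positions: [1, 14, 15]
Count = 3

3
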